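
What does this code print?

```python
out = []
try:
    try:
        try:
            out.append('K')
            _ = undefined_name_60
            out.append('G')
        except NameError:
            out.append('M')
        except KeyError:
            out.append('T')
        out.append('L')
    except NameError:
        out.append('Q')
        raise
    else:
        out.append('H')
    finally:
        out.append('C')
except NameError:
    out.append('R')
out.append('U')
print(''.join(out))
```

Execution trace: 'K' (inner try body) → 'M' (inner except NameError) → 'L' (try body, no exception) → 'H' (else) → 'C' (finally) → 'U' (after the try/except). Output: KMLHCU

Answer: KMLHCU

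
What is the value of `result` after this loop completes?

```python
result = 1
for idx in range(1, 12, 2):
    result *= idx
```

Product of 1, 3, 5, ... up to 11
`result` takes the values: 1 → 3 → 15 → 105 → 945 → 10395

Answer: 10395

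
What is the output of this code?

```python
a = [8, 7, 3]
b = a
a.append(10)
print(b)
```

Key concept: basic list aliasing.
Step by step:
`a = [8, 7, 3]` → a = [8, 7, 3]
`b = a` → b = [8, 7, 3] (same object as a)
`a.append(10)` → a = [8, 7, 3, 10] (same object as b); b = [8, 7, 3, 10] (same object as a)
`print(b)` → prints [8, 7, 3, 10]

Answer: [8, 7, 3, 10]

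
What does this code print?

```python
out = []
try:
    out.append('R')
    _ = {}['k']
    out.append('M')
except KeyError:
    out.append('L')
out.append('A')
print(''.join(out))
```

Execution trace: 'R' (try body) → 'L' (except KeyError) → 'A' (after the try/except). Output: RLA

Answer: RLA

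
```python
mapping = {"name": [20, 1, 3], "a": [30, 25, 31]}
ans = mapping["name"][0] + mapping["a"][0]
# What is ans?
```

Trace:
`mapping = {"name": [20, 1, 3], "a": [30, 25, 31]}` → mapping = {'name': [20, 1, 3], 'a': [30, 25, 31]}
`ans = mapping["name"][0] + mapping["a"][0]` → ans = 50
So ans = 50

Answer: 50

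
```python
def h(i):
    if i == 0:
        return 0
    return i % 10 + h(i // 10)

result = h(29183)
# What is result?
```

Sum of digits of 29183: 3 + 8 + 1 + 9 + 2 = 23

Answer: 23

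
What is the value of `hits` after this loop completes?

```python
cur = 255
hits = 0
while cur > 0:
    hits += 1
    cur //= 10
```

Count digits by repeated division by 10
`hits` takes the values: 0 → 1 → 2 → 3

Answer: 3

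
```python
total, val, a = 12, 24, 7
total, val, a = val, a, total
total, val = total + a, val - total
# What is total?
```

Trace:
`total, val, a = 12, 24, 7` → total = 12; val = 24; a = 7
`total, val, a = val, a, total` → total = 24; val = 7; a = 12
`total, val = total + a, val - total` → total = 36; val = -17
So total = 36

Answer: 36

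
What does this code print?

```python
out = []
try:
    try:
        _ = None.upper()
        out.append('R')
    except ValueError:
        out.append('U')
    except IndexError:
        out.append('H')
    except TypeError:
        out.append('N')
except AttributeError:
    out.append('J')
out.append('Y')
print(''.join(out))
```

Execution trace: 'J' (outer except AttributeError) → 'Y' (after the try/except). Output: JY

Answer: JY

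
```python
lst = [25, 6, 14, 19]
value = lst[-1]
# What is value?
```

Trace:
`lst = [25, 6, 14, 19]` → lst = [25, 6, 14, 19]
`value = lst[-1]` → value = 19
So value = 19

Answer: 19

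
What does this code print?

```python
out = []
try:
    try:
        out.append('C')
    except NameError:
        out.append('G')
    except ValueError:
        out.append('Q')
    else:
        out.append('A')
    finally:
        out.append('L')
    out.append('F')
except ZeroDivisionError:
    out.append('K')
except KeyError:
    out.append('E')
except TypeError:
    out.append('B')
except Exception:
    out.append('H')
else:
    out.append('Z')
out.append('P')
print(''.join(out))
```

Execution trace: 'C' (inner try body, no exception) → 'A' (inner else) → 'L' (inner finally) → 'F' (try body, no exception) → 'Z' (else) → 'P' (after the try/except). Output: CALFZP

Answer: CALFZP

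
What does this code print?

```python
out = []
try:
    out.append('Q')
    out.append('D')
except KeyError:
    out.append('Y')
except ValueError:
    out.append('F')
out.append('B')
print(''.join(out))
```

Execution trace: 'Q' (try body) → 'D' (try body, no exception) → 'B' (after the try/except). Output: QDB

Answer: QDB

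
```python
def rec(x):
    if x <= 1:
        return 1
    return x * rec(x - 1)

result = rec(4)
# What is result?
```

rec(4) = 4 * 3 * 2 * 1 = 24

Answer: 24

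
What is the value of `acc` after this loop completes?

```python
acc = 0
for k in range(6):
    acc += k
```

Sum of 0 to 5 = 15
`acc` takes the values: 0 → 1 → 3 → 6 → 10 → 15

Answer: 15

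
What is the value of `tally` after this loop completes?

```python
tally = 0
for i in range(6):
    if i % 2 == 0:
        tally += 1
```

Count numbers divisible by 2 in range(6)
`tally` takes the values: 0 → 1 → 2 → 3

Answer: 3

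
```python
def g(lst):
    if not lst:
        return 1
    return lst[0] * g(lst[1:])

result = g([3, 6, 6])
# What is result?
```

Product over [3, 6, 6] = 3 * 6 * 6 = 108

Answer: 108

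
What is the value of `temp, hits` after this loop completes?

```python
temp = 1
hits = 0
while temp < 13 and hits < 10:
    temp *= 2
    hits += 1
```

Double until >= 13 or 10 iterations
`temp, hits` takes the values: (1, 0) → (2, 0) → (2, 1) → (4, 1) → (4, 2) → (8, 2) → (8, 3) → (16, 3) → (16, 4)

Answer: 16, 4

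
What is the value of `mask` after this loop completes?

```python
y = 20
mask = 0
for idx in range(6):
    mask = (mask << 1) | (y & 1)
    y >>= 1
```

Reverse lowest 6 bits of 20
`mask` takes the values: 0 → 1 → 2 → 5 → 10

Answer: 10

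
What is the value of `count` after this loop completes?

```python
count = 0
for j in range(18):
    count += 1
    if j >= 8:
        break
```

Loop breaks when j reaches 8, count is 9
`count` takes the values: 0 → 1 → 2 → 3 → 4 → 5 → 6 → 7 → 8 → 9

Answer: 9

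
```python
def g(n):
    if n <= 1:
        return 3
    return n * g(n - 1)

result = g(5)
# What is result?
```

g(5) = 5 * 4 * 3 * 2 * 3 = 360

Answer: 360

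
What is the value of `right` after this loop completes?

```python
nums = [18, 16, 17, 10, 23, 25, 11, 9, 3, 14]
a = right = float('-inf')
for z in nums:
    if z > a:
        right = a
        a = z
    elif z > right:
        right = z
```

Second largest (with repeats) in [18, 16, 17, 10, 23, 25, 11, 9, 3, 14]
`right` takes the values: -inf → 16 → 17 → 18 → 23

Answer: 23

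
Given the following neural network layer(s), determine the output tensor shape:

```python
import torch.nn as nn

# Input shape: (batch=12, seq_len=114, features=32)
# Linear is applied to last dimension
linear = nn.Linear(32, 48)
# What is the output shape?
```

Input: (12, 114, 32) -> Output: (12, 114, 48)

Answer: (12, 114, 48)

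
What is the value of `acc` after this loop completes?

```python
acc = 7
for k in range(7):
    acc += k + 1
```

Start at 7, add 1 to 7 = 35
`acc` takes the values: 7 → 8 → 10 → 13 → 17 → 22 → 28 → 35

Answer: 35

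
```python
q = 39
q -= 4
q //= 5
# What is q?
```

Trace:
`q = 39` → q = 39
`q -= 4` → q = 35
`q //= 5` → q = 7
So q = 7

Answer: 7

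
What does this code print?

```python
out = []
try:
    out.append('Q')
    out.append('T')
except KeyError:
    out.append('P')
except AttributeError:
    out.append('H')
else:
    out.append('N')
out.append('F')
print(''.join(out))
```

Execution trace: 'Q' (try body) → 'T' (try body, no exception) → 'N' (else) → 'F' (after the try/except). Output: QTNF

Answer: QTNF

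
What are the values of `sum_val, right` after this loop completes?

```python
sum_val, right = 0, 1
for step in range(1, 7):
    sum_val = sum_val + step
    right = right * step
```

Sum and factorial of 1 to 6
`sum_val, right` takes the values: (0, 1) → (1, 1) → (3, 1) → (3, 2) → (6, 2) → (6, 6) → (10, 6) → (10, 24) → (15, 24) → (15, 120) → (21, 120) → (21, 720)

Answer: 21, 720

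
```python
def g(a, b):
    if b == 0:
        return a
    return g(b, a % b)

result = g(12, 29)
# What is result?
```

g(12, 29) -> g(29, 12) -> g(12, 5) -> g(5, 2) -> g(2, 1) -> g(1, 0) -> 1

Answer: 1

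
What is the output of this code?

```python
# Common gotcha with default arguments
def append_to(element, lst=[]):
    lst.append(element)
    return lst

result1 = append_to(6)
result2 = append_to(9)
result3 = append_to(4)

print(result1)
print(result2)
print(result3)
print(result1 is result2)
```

Key concept: mutable default argument gotcha.
Step by step:
`result1 = append_to(6)` → result1 = [6]
`result2 = append_to(9)` → result1 = [6, 9] (same object as result2); result2 = [6, 9] (same object as result1)
`result3 = append_to(4)` → result1 = [6, 9, 4] (same object as result2, result3); result2 = [6, 9, 4] (same object as result1, result3); result3 = [6, 9, 4] (same object as result1, result2)
`print(result1)` → prints [6, 9, 4]
`print(result2)` → prints [6, 9, 4]
`print(result3)` → prints [6, 9, 4]
`print(result1 is result2)` → prints True

Answer:
[6, 9, 4]
[6, 9, 4]
[6, 9, 4]
True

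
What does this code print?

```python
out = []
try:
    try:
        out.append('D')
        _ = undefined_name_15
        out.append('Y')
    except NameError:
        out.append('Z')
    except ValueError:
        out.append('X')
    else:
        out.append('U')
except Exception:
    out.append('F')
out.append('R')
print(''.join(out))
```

Execution trace: 'D' (inner try body) → 'Z' (inner except NameError) → 'R' (after the try/except). Output: DZR

Answer: DZR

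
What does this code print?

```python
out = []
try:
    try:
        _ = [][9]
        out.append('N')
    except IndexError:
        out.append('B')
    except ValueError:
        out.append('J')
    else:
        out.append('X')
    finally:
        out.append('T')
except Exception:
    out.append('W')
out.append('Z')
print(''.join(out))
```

Execution trace: 'B' (inner except IndexError) → 'T' (inner finally) → 'Z' (after the try/except). Output: BTZ

Answer: BTZ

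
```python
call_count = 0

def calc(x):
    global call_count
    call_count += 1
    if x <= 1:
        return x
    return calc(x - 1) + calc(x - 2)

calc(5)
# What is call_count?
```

Calls(x) = 1 + Calls(x-1) + Calls(x-2); Calls(0)=Calls(1)=1. For x=5 this gives 15.

Answer: 15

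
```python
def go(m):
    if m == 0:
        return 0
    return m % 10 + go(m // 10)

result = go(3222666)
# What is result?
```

Sum of digits of 3222666: 6 + 6 + 6 + 2 + 2 + 2 + 3 = 27

Answer: 27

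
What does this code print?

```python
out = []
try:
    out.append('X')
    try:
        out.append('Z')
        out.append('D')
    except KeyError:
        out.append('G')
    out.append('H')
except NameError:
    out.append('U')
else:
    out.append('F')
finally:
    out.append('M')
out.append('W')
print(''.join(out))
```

Execution trace: 'X' (try body) → 'Z' (inner try body) → 'D' (inner try body, no exception) → 'H' (try body, no exception) → 'F' (else) → 'M' (finally) → 'W' (after the try/except). Output: XZDHFMW

Answer: XZDHFMW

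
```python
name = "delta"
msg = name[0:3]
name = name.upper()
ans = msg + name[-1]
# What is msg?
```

Trace:
`name = "delta"` → name = 'delta'
`msg = name[0:3]` → msg = 'del'
`name = name.upper()` → name = 'DELTA'
`ans = msg + name[-1]` → ans = 'delA'
So msg = 'del'

Answer: 'del'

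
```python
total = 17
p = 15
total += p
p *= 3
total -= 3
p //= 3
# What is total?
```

Trace:
`total = 17` → total = 17
`p = 15` → p = 15
`total += p` → total = 32
`p *= 3` → p = 45
`total -= 3` → total = 29
`p //= 3` → p = 15
So total = 29

Answer: 29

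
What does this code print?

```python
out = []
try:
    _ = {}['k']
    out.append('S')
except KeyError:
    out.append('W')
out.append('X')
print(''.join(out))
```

Execution trace: 'W' (except KeyError) → 'X' (after the try/except). Output: WX

Answer: WX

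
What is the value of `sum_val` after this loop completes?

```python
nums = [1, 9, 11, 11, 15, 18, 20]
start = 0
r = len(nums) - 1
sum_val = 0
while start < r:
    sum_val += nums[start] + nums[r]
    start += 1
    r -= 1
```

Sum of pairs from ends
`sum_val` takes the values: 0 → 21 → 48 → 74

Answer: 74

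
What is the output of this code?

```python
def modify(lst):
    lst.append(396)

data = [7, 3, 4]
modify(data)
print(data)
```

Key concept: function modifies passed list.
Step by step:
`data = [7, 3, 4]` → data = [7, 3, 4]
`modify(data)` → data = [7, 3, 4, 396]
`print(data)` → prints [7, 3, 4, 396]

Answer: [7, 3, 4, 396]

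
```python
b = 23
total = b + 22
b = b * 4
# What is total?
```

Trace:
`b = 23` → b = 23
`total = b + 22` → total = 45
`b = b * 4` → b = 92
So total = 45

Answer: 45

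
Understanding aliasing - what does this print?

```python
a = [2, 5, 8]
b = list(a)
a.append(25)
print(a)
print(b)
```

Key concept: list() constructor creates copy.
Step by step:
`a = [2, 5, 8]` → a = [2, 5, 8]
`b = list(a)` → b = [2, 5, 8]
`a.append(25)` → a = [2, 5, 8, 25]
`print(a)` → prints [2, 5, 8, 25]
`print(b)` → prints [2, 5, 8]

Answer:
[2, 5, 8, 25]
[2, 5, 8]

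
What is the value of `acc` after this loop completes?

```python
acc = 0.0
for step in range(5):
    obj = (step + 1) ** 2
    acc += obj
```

Sum of squared losses 1² + 2² + ... + 5²
`acc` takes the values: 0.0 → 1.0 → 5.0 → 14.0 → 30.0 → 55.0

Answer: 55.0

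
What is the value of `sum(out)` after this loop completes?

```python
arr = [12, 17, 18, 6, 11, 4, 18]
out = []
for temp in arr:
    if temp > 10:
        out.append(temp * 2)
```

Sum of doubled values > 10
`out` takes the values: [] → [24] → [24, 34] → [24, 34, 36] → [24, 34, 36, 22] → [24, 34, 36, 22, 36]
So `sum(out)` = 152

Answer: 152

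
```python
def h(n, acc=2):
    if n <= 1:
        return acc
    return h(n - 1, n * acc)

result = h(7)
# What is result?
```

Accumulator trace (n, acc): (7, 2) -> (6, 14) -> (5, 84) -> (4, 420) -> (3, 1680) -> (2, 5040) -> (1, 10080) -> return 10080

Answer: 10080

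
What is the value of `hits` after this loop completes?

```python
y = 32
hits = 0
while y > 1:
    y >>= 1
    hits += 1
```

Count right shifts until 1
`hits` takes the values: 0 → 1 → 2 → 3 → 4 → 5

Answer: 5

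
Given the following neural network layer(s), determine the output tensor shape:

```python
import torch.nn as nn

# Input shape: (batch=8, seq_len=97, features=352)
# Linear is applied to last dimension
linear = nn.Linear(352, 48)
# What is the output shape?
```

Input: (8, 97, 352) -> Output: (8, 97, 48)

Answer: (8, 97, 48)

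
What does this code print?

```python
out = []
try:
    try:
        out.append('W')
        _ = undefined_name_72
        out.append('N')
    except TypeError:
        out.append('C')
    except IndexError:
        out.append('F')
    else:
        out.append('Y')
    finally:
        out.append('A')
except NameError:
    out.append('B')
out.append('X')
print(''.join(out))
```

Execution trace: 'W' (try body) → 'A' (finally) → 'B' (outer except NameError) → 'X' (after the try/except). Output: WABX

Answer: WABX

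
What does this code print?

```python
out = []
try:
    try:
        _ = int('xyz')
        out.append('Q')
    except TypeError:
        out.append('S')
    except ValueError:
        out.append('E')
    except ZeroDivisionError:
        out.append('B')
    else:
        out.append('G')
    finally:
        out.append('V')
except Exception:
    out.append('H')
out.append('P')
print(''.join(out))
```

Execution trace: 'E' (inner except ValueError) → 'V' (inner finally) → 'P' (after the try/except). Output: EVP

Answer: EVP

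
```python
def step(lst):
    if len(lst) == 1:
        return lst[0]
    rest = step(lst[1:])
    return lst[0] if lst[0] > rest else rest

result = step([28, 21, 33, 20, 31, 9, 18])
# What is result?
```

Recursive max over [28, 21, 33, 20, 31, 9, 18] = 33

Answer: 33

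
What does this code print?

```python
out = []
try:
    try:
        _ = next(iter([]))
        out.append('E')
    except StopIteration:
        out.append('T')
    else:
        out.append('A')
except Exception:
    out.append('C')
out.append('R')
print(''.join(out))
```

Execution trace: 'T' (inner except StopIteration) → 'R' (after the try/except). Output: TR

Answer: TR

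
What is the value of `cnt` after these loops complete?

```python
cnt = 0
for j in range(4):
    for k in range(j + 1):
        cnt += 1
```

Triangle: 1 + 2 + ... + 4
`cnt` takes the values: 0 → 1 → 2 → 3 → 4 → 5 → 6 → 7 → 8 → 9 → 10

Answer: 10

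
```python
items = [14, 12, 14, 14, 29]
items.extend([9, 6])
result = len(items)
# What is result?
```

Trace:
`items = [14, 12, 14, 14, 29]` → items = [14, 12, 14, 14, 29]
`items.extend([9, 6])` → items = [14, 12, 14, 14, 29, 9, 6]
`result = len(items)` → result = 7
So result = 7

Answer: 7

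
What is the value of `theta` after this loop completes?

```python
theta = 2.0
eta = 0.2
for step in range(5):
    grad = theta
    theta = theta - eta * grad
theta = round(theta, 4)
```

Gradient descent: w = 2.0 * (1 - 0.2)^5
`theta` takes the values: 2.0 → 1.6 → 1.28 → 1.024 → 0.8192 → 0.65536 → 0.6554

Answer: 0.6554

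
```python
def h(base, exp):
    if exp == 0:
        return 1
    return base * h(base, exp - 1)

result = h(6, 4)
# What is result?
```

h(6, 4) = 6 * 6 * 6 * 6 = 1296

Answer: 1296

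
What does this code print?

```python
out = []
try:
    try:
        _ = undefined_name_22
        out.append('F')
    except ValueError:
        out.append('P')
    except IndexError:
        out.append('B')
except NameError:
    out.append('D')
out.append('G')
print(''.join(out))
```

Execution trace: 'D' (outer except NameError) → 'G' (after the try/except). Output: DG

Answer: DG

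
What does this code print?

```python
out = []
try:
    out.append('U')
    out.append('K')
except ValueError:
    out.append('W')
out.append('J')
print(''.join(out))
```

Execution trace: 'U' (try body) → 'K' (try body, no exception) → 'J' (after the try/except). Output: UKJ

Answer: UKJ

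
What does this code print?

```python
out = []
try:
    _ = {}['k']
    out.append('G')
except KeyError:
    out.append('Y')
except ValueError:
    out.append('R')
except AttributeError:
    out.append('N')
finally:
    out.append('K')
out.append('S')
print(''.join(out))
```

Execution trace: 'Y' (except KeyError) → 'K' (finally) → 'S' (after the try/except). Output: YKS

Answer: YKS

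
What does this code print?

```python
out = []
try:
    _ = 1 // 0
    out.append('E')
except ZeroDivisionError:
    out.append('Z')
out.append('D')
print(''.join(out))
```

Execution trace: 'Z' (except ZeroDivisionError) → 'D' (after the try/except). Output: ZD

Answer: ZD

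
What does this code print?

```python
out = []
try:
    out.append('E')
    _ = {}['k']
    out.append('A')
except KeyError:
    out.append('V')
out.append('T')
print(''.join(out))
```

Execution trace: 'E' (try body) → 'V' (except KeyError) → 'T' (after the try/except). Output: EVT

Answer: EVT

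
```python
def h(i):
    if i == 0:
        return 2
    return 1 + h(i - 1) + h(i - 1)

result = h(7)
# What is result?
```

h(i) = 1 + 2·h(i-1), h(0)=2. Closed form: (2+1)·2^7 - 1 = 383.

Answer: 383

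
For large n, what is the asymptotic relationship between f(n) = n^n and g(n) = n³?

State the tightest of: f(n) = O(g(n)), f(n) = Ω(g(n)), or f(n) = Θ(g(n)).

n^n vs n³: f(n) = Ω(g(n)) but not O(g(n)) — n^n grows strictly faster than n³.

Answer: f(n) = Ω(g(n)) but not O(g(n)) — n^n grows strictly faster than n³.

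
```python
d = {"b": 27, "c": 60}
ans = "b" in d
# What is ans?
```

Trace:
`d = {"b": 27, "c": 60}` → d = {'b': 27, 'c': 60}
`ans = "b" in d` → ans = True
So ans = True

Answer: True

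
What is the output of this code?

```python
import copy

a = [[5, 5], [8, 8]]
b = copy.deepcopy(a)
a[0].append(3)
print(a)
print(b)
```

Key concept: deep copy is fully independent.
Step by step:
`a = [[5, 5], [8, 8]]` → a = [[5, 5], [8, 8]]
`b = copy.deepcopy(a)` → b = [[5, 5], [8, 8]]
`a[0].append(3)` → a = [[5, 5, 3], [8, 8]]
`print(a)` → prints [[5, 5, 3], [8, 8]]
`print(b)` → prints [[5, 5], [8, 8]]

Answer:
[[5, 5, 3], [8, 8]]
[[5, 5], [8, 8]]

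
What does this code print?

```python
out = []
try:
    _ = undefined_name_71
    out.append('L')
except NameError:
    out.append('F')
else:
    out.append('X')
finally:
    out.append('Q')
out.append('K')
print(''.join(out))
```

Execution trace: 'F' (except NameError) → 'Q' (finally) → 'K' (after the try/except). Output: FQK

Answer: FQK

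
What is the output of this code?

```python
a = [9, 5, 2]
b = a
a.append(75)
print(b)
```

Key concept: basic list aliasing.
Step by step:
`a = [9, 5, 2]` → a = [9, 5, 2]
`b = a` → b = [9, 5, 2] (same object as a)
`a.append(75)` → a = [9, 5, 2, 75] (same object as b); b = [9, 5, 2, 75] (same object as a)
`print(b)` → prints [9, 5, 2, 75]

Answer: [9, 5, 2, 75]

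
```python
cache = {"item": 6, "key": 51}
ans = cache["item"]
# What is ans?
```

Trace:
`cache = {"item": 6, "key": 51}` → cache = {'item': 6, 'key': 51}
`ans = cache["item"]` → ans = 6
So ans = 6

Answer: 6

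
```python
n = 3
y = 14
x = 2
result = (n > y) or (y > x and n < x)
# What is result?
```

Trace:
`n = 3` → n = 3
`y = 14` → y = 14
`x = 2` → x = 2
`result = (n > y) or (y > x and n < x)` → result = False
So result = False

Answer: False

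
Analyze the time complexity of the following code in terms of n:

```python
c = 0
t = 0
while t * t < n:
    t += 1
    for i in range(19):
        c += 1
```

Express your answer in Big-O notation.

Each loop level contributes: √n × 1. Multiplying the contributions gives O(√n).

Answer: O(√n)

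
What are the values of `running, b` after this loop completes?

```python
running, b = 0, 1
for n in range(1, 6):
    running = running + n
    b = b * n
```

Sum and factorial of 1 to 5
`running, b` takes the values: (0, 1) → (1, 1) → (3, 1) → (3, 2) → (6, 2) → (6, 6) → (10, 6) → (10, 24) → (15, 24) → (15, 120)

Answer: 15, 120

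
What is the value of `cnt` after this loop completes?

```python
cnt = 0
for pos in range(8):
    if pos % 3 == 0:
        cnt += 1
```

Count numbers divisible by 3 in range(8)
`cnt` takes the values: 0 → 1 → 2 → 3

Answer: 3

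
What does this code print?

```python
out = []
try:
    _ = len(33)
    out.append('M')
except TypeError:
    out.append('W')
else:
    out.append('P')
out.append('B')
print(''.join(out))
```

Execution trace: 'W' (except TypeError) → 'B' (after the try/except). Output: WB

Answer: WB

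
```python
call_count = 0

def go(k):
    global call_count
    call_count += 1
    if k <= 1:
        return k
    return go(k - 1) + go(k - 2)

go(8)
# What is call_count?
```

Calls(k) = 1 + Calls(k-1) + Calls(k-2); Calls(0)=Calls(1)=1. For k=8 this gives 67.

Answer: 67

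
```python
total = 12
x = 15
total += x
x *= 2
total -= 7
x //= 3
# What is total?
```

Trace:
`total = 12` → total = 12
`x = 15` → x = 15
`total += x` → total = 27
`x *= 2` → x = 30
`total -= 7` → total = 20
`x //= 3` → x = 10
So total = 20

Answer: 20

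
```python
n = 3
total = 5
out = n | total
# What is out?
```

Trace:
`n = 3` → n = 3
`total = 5` → total = 5
`out = n | total` → out = 7
So out = 7

Answer: 7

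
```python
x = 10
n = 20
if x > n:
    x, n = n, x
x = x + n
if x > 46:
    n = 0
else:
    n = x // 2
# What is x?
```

Trace:
`x = 10` → x = 10
`n = 20` → n = 20
`if x > n: ...` → x > n is False → no variable changes
`x = x + n` → x = 30
`if x > 46: ...` → x > 46 is False, take else branch → n = 15
So x = 30

Answer: 30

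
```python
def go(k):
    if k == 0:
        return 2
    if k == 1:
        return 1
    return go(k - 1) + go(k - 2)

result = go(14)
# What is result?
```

Build up from base cases: go(0)=2, go(1)=1, go(2)=3, go(3)=4, go(4)=7, go(5)=11, go(6)=18, ..., go(14)=843

Answer: 843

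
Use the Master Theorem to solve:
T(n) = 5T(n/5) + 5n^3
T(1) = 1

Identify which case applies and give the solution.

a=5, b=5, f(n)=5n^3. log_5(5) = 1. Since c=3 > 1 and the regularity condition holds (5(n/5)^3 = (5/5^3)n^3 with 5/5^3 < 1), Case 3 applies: T(n) = Θ(f(n)) = O(n^3).

Answer: O(n^3) - Case 3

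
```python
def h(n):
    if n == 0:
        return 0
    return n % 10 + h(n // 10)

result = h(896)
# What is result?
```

Sum of digits of 896: 6 + 9 + 8 = 23

Answer: 23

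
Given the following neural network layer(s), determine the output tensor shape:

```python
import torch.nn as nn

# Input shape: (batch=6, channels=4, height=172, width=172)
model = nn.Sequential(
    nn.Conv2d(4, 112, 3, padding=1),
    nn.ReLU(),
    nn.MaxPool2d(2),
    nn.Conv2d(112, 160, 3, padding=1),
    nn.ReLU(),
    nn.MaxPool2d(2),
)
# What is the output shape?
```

Input: (6, 4, 172, 172) -> after first Conv2d: (6, 112, 172, 172) -> after first MaxPool2d: (6, 112, 86, 86) -> after second Conv2d: (6, 160, 86, 86) -> Output: (6, 160, 43, 43)

Answer: (6, 160, 43, 43)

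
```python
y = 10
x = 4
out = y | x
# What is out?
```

Trace:
`y = 10` → y = 10
`x = 4` → x = 4
`out = y | x` → out = 14
So out = 14

Answer: 14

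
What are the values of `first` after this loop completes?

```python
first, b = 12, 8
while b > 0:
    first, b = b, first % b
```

GCD of 12 and 8
`first` takes the values: 12 → 8 → 4

Answer: 4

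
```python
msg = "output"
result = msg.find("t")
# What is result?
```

Trace:
`msg = "output"` → msg = 'output'
`result = msg.find("t")` → result = 2
So result = 2

Answer: 2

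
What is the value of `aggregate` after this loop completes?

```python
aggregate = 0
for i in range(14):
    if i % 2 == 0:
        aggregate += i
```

Sum of even numbers 0 to 13
`aggregate` takes the values: 0 → 2 → 6 → 12 → 20 → 30 → 42

Answer: 42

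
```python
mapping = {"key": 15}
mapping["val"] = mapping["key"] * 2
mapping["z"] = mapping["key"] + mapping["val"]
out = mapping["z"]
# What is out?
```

Trace:
`mapping = {"key": 15}` → mapping = {'key': 15}
`mapping["val"] = mapping["key"] * 2` → mapping = {'key': 15, 'val': 30}
`mapping["z"] = mapping["key"] + mapping["val"]` → mapping = {'key': 15, 'val': 30, 'z': 45}
`out = mapping["z"]` → out = 45
So out = 45

Answer: 45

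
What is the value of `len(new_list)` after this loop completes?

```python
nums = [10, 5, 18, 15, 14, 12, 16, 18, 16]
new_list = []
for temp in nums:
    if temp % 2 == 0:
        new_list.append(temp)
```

Count even numbers in [10, 5, 18, 15, 14, 12, 16, 18, 16]
`new_list` takes the values: [] → [10] → [10, 18] → [10, 18, 14] → [10, 18, 14, 12] → [10, 18, 14, 12, 16] → [10, 18, 14, 12, 16, 18] → [10, 18, 14, 12, 16, 18, 16]
So `len(new_list)` = 7

Answer: 7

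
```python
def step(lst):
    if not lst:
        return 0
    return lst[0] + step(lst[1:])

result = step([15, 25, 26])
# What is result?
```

15 + 25 + 26 + 0 = 66

Answer: 66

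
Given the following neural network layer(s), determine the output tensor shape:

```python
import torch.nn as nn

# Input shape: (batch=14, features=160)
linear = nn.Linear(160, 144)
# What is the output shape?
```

Input: (14, 160) -> Output: (14, 144)

Answer: (14, 144)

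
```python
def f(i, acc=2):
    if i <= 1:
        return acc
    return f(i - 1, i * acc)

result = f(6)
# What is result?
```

Accumulator trace (n, acc): (6, 2) -> (5, 12) -> (4, 60) -> (3, 240) -> (2, 720) -> (1, 1440) -> return 1440

Answer: 1440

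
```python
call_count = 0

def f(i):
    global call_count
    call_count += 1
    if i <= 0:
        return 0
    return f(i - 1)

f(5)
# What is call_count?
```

Linear recursion stepping by 1: 6 calls from i=5 down to ≤0.

Answer: 6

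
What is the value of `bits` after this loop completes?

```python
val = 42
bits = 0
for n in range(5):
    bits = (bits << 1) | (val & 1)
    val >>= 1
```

Reverse lowest 5 bits of 42
`bits` takes the values: 0 → 1 → 2 → 5 → 10

Answer: 10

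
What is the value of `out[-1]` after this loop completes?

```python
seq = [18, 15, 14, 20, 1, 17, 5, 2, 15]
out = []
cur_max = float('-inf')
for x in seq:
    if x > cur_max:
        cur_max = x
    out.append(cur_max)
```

Running max ends at 20
`out` takes the values: [] → [18] → [18, 18] → [18, 18, 18] → [18, 18, 18, 20] → [18, 18, 18, 20, 20] → [18, 18, 18, 20, 20, 20] → [18, 18, 18, 20, 20, 20, 20] → [18, 18, 18, 20, 20, 20, 20, 20] → [18, 18, 18, 20, 20, 20, 20, 20, 20]
So `out[-1]` = 20

Answer: 20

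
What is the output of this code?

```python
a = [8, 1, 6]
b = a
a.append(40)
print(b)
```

Key concept: basic list aliasing.
Step by step:
`a = [8, 1, 6]` → a = [8, 1, 6]
`b = a` → b = [8, 1, 6] (same object as a)
`a.append(40)` → a = [8, 1, 6, 40] (same object as b); b = [8, 1, 6, 40] (same object as a)
`print(b)` → prints [8, 1, 6, 40]

Answer: [8, 1, 6, 40]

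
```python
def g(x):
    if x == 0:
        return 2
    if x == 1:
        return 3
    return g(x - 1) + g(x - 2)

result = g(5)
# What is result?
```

Build up from base cases: g(0)=2, g(1)=3, g(2)=5, g(3)=8, g(4)=13, g(5)=21

Answer: 21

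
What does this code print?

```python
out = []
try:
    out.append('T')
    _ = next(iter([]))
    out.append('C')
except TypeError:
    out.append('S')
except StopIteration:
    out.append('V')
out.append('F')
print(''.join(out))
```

Execution trace: 'T' (try body) → 'V' (except StopIteration) → 'F' (after the try/except). Output: TVF

Answer: TVF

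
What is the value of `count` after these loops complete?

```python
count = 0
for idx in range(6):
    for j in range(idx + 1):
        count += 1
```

Triangle: 1 + 2 + ... + 6
`count` takes the values: 0 → 1 → 2 → 3 → 4 → 5 → 6 → 7 → 8 → 9 → 10 → 11 → 12 → 13 → 14 → 15 → 16 → 17 → 18 → 19 → 20 → 21

Answer: 21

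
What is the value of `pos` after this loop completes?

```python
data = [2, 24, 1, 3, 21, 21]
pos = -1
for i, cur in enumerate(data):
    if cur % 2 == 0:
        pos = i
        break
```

First even number index in [2, 24, 1, 3, 21, 21]
`pos` takes the values: -1 → 0

Answer: 0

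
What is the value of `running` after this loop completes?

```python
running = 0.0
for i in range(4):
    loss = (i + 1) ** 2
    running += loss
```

Sum of squared losses 1² + 2² + ... + 4²
`running` takes the values: 0.0 → 1.0 → 5.0 → 14.0 → 30.0

Answer: 30.0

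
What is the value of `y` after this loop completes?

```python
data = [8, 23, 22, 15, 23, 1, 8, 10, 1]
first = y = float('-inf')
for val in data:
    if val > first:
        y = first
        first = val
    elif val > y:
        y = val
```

Second largest (with repeats) in [8, 23, 22, 15, 23, 1, 8, 10, 1]
`y` takes the values: -inf → 8 → 22 → 23

Answer: 23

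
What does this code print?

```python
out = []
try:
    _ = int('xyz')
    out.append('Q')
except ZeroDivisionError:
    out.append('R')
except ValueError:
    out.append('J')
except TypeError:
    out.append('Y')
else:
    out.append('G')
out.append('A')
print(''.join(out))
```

Execution trace: 'J' (except ValueError) → 'A' (after the try/except). Output: JA

Answer: JA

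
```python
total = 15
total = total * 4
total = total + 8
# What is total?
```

Trace:
`total = 15` → total = 15
`total = total * 4` → total = 60
`total = total + 8` → total = 68
So total = 68

Answer: 68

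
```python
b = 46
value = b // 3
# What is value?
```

Trace:
`b = 46` → b = 46
`value = b // 3` → value = 15
So value = 15

Answer: 15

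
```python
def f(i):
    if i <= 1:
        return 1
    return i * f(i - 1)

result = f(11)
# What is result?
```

f(11) = 11 * 10 * 9 * 8 * 7 * 6 * 5 * 4 * 3 * 2 * 1 = 39916800

Answer: 39916800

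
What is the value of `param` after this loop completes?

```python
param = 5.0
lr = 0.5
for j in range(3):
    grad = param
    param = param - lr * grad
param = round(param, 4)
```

Gradient descent: w = 5.0 * (1 - 0.5)^3
`param` takes the values: 5.0 → 2.5 → 1.25 → 0.625

Answer: 0.625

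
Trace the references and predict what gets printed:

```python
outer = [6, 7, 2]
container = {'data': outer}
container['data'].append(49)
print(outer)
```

Key concept: dict holds reference to list.
Step by step:
`outer = [6, 7, 2]` → outer = [6, 7, 2]
`container = {'data': outer}` → container = {'data': [6, 7, 2]}
`container['data'].append(49)` → outer = [6, 7, 2, 49]; container = {'data': [6, 7, 2, 49]}
`print(outer)` → prints [6, 7, 2, 49]

Answer: [6, 7, 2, 49]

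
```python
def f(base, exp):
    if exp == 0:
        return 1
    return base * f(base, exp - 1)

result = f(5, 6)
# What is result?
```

f(5, 6) = 5 * 5 * 5 * 5 * 5 * 5 = 15625

Answer: 15625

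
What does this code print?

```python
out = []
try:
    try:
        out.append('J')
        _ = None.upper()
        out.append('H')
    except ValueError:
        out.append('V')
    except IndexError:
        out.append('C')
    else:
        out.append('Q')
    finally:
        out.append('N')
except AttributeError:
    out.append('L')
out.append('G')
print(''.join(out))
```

Execution trace: 'J' (inner try body) → 'N' (inner finally) → 'L' (outer except AttributeError) → 'G' (after the try/except). Output: JNLG

Answer: JNLG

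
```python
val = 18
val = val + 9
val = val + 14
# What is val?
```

Trace:
`val = 18` → val = 18
`val = val + 9` → val = 27
`val = val + 14` → val = 41
So val = 41

Answer: 41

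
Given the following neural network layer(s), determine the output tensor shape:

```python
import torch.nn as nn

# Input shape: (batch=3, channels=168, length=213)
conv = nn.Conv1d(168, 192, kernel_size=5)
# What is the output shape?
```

Input: (3, 168, 213) -> Output: (3, 192, 209)

Answer: (3, 192, 209)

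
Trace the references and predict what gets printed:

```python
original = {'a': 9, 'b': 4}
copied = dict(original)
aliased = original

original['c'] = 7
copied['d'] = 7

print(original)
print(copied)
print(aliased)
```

Key concept: dict() creates copy, assignment creates alias.
Step by step:
`original = {'a': 9, 'b': 4}` → original = {'a': 9, 'b': 4}
`copied = dict(original)` → copied = {'a': 9, 'b': 4}
`aliased = original` → aliased = {'a': 9, 'b': 4} (same object as original)
`original['c'] = 7` → original = {'a': 9, 'b': 4, 'c': 7} (same object as aliased); aliased = {'a': 9, 'b': 4, 'c': 7} (same object as original)
`copied['d'] = 7` → copied = {'a': 9, 'b': 4, 'd': 7}
`print(original)` → prints {'a': 9, 'b': 4, 'c': 7}
`print(copied)` → prints {'a': 9, 'b': 4, 'd': 7}
`print(aliased)` → prints {'a': 9, 'b': 4, 'c': 7}

Answer:
{'a': 9, 'b': 4, 'c': 7}
{'a': 9, 'b': 4, 'd': 7}
{'a': 9, 'b': 4, 'c': 7}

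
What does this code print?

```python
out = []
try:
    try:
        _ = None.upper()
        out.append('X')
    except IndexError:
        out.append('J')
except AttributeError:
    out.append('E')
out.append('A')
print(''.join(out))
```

Execution trace: 'E' (outer except AttributeError) → 'A' (after the try/except). Output: EA

Answer: EA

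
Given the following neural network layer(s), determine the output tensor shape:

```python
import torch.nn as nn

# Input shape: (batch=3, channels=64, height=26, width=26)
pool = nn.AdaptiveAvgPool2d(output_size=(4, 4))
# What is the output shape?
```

Input: (3, 64, 26, 26) -> Output: (3, 64, 4, 4)

Answer: (3, 64, 4, 4)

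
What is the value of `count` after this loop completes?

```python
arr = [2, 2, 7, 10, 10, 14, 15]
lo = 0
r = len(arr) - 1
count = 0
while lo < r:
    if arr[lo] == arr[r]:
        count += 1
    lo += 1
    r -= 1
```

Count matching pairs from ends
`count` takes the values: 0

Answer: 0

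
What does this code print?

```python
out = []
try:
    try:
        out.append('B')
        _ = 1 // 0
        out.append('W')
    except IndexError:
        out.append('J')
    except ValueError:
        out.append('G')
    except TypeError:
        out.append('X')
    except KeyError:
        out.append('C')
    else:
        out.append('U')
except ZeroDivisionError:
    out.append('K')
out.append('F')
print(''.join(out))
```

Execution trace: 'B' (try body) → 'K' (outer except ZeroDivisionError) → 'F' (after the try/except). Output: BKF

Answer: BKF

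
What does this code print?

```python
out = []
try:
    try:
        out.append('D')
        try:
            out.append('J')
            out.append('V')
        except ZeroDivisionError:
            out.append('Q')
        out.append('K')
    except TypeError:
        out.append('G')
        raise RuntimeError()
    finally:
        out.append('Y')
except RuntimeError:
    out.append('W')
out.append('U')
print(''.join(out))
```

Execution trace: 'D' (try body) → 'J' (inner try body) → 'V' (inner try body, no exception) → 'K' (try body, no exception) → 'Y' (finally) → 'U' (after the try/except). Output: DJVKYU

Answer: DJVKYU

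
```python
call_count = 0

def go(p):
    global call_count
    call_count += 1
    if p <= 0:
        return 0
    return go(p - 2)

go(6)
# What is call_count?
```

Linear recursion stepping by 2: 4 calls from p=6 down to ≤0.

Answer: 4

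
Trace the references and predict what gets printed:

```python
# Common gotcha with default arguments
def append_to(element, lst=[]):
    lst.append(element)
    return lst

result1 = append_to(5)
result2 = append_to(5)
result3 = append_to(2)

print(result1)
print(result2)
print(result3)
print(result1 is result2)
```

Key concept: mutable default argument gotcha.
Step by step:
`result1 = append_to(5)` → result1 = [5]
`result2 = append_to(5)` → result1 = [5, 5] (same object as result2); result2 = [5, 5] (same object as result1)
`result3 = append_to(2)` → result1 = [5, 5, 2] (same object as result2, result3); result2 = [5, 5, 2] (same object as result1, result3); result3 = [5, 5, 2] (same object as result1, result2)
`print(result1)` → prints [5, 5, 2]
`print(result2)` → prints [5, 5, 2]
`print(result3)` → prints [5, 5, 2]
`print(result1 is result2)` → prints True

Answer:
[5, 5, 2]
[5, 5, 2]
[5, 5, 2]
True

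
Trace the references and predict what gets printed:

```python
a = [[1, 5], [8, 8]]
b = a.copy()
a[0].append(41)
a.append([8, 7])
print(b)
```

Key concept: shallow copy with nested lists.
Step by step:
`a = [[1, 5], [8, 8]]` → a = [[1, 5], [8, 8]]
`b = a.copy()` → b = [[1, 5], [8, 8]]
`a[0].append(41)` → a = [[1, 5, 41], [8, 8]]; b = [[1, 5, 41], [8, 8]]
`a.append([8, 7])` → a = [[1, 5, 41], [8, 8], [8, 7]]
`print(b)` → prints [[1, 5, 41], [8, 8]]

Answer: [[1, 5, 41], [8, 8]]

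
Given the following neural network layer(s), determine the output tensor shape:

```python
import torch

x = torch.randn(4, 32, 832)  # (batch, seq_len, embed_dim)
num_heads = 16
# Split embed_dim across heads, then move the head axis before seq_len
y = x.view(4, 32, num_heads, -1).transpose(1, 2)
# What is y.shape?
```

Input: (4, 32, 832) -> head_dim = 832 // 16 = 52; after view: (4, 32, 16, 52) -> after transpose(1, 2): (4, 16, 32, 52) -> Output: (4, 16, 32, 52)

Answer: (4, 16, 32, 52)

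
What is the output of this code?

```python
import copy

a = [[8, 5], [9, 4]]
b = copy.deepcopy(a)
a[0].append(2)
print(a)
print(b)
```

Key concept: deep copy is fully independent.
Step by step:
`a = [[8, 5], [9, 4]]` → a = [[8, 5], [9, 4]]
`b = copy.deepcopy(a)` → b = [[8, 5], [9, 4]]
`a[0].append(2)` → a = [[8, 5, 2], [9, 4]]
`print(a)` → prints [[8, 5, 2], [9, 4]]
`print(b)` → prints [[8, 5], [9, 4]]

Answer:
[[8, 5, 2], [9, 4]]
[[8, 5], [9, 4]]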